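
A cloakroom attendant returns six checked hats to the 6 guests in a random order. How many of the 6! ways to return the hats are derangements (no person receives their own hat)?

The number of derangements of 6 is !6 = Σ_{k=0}^{6} (-1)^k·6!/k!
= 6! - 6!/1! + 6!/2! - 6!/3! + 6!/4! - 6!/5! + 6!/6!
= 720 - 720 + 360 - 120 + 30 - 6 + 1
= 265

265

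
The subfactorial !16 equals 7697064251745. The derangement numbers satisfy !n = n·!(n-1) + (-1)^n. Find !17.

!17 = 17·7697064251745 - 1 = 130850092279664.

130850092279664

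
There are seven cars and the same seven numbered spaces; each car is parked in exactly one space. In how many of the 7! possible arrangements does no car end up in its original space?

1854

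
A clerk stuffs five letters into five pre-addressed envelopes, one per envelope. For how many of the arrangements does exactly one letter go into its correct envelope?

Pick the single fixed position: C(5,1) = 5 ways.
The remaining 4 must be deranged: !4 = 9.
Total: 5 × 9 = 45.

45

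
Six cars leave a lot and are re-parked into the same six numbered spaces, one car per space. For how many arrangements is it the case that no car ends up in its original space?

Use !n = n·!(n-1) + (-1)^n.
!6 = 6·44 + 1 = 265

265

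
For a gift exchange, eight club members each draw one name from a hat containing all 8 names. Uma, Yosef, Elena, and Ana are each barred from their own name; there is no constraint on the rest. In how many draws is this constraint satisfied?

24024

Inclusion-exclusion on the 4 forbidden self-matches:
Σ_{j=0}^{4} (-1)^j C(4,j)(8-j)!
= C(4,0)·8! - C(4,1)·7! + C(4,2)·6! - C(4,3)·5! + C(4,4)·4!
= 40320 - 20160 + 4320 - 480 + 24
= 24024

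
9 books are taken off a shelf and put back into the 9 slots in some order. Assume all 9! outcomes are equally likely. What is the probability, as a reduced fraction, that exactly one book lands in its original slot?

Favorable outcomes: C(9,1)·!8 = 9·14833 = 133497.
Total outcomes: 9! = 362880.
Probability = 133497/362880 = 2119/5760.

2119/5760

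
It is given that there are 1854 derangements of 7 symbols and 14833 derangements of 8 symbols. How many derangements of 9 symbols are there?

133496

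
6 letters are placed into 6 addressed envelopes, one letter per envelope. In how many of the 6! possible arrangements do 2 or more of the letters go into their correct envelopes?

191

Sum C(6,i)·!(6-i) for i = 2..6:
  i=2: C(6,2)·!4 = 15·9 = 135
  i=3: C(6,3)·!3 = 20·2 = 40
  i=4: C(6,4)·!2 = 15·1 = 15
  i=5: C(6,5)·!1 = 6·0 = 0
  i=6: C(6,6)·!0 = 1·1 = 1
Total = 191.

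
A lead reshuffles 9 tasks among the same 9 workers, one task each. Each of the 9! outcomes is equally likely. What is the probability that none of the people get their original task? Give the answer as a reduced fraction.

16687/45360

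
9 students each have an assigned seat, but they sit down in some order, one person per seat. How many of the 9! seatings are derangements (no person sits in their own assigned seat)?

Recurrence: !9 = 9·!8 + (-1)^9.
!9 = 9·14833 - 1 = 133496

133496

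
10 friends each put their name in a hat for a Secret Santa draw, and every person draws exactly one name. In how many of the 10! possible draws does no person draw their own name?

The number of derangements of 10 is !10 = Σ_{k=0}^{10} (-1)^k·10!/k!
= 10! - 10!/1! + 10!/2! - 10!/3! + 10!/4! - 10!/5! + 10!/6! - 10!/7! + 10!/8! - 10!/9! + 10!/10!
= 3628800 - 3628800 + 1814400 - 604800 + 151200 - 30240 + 5040 - 720 + 90 - 10 + 1
= 1334961

1334961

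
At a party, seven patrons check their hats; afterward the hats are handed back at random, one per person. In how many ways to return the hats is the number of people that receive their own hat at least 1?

3186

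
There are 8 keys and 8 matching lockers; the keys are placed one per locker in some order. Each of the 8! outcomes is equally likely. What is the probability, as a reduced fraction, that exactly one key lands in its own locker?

Favorable outcomes: C(8,1)·!7 = 8·1854 = 14832.
Total outcomes: 8! = 40320.
Probability = 14832/40320 = 103/280.

103/280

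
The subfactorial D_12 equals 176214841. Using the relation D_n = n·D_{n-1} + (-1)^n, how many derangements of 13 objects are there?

2290792932

D_13 = 13·176214841 - 1 = 2290792932.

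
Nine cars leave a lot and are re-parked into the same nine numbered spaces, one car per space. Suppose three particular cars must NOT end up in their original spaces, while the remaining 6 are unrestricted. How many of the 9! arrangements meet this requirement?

Inclusion-exclusion on the 3 forbidden self-matches:
Σ_{j=0}^{3} (-1)^j C(3,j)(9-j)!
= C(3,0)·9! - C(3,1)·8! + C(3,2)·7! - C(3,3)·6!
= 362880 - 120960 + 15120 - 720
= 256320

256320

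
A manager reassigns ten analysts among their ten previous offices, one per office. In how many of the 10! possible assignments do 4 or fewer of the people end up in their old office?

3615536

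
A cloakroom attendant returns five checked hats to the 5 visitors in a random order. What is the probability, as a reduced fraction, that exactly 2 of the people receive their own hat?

1/6

Favorable outcomes: C(5,2)·!3 = 10·2 = 20.
Total outcomes: 5! = 120.
Probability = 20/120 = 1/6.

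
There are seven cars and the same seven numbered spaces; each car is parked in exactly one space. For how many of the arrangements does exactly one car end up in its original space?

1855

Choose which one of the 7 is fixed: C(7,1) = 7.
The remaining 6 must be deranged: !6 = 265.
Total: 7 × 265 = 1855.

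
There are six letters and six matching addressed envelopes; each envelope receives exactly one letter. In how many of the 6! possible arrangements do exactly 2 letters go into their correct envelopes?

Choose which 2 of the 6 are fixed: C(6,2) = 15.
The other 4 form a derangement: !4 = 9.
Total: 15 × 9 = 135.

135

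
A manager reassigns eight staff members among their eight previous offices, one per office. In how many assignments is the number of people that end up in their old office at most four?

# with exactly i fixed is C(8,i)·!(8-i); sum over i=0..4:
  i=0: C(8,0)·!8 = 1·14833 = 14833
  i=1: C(8,1)·!7 = 8·1854 = 14832
  i=2: C(8,2)·!6 = 28·265 = 7420
  i=3: C(8,3)·!5 = 56·44 = 2464
  i=4: C(8,4)·!4 = 70·9 = 630
Total = 40179.

40179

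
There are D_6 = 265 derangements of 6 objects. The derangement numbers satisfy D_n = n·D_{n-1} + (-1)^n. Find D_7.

1854

D_7 = 7·265 - 1 = 1854.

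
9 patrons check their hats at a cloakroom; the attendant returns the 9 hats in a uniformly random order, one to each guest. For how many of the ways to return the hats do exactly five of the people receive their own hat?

1134

Choose which 5 of the 9 are fixed: C(9,5) = 126.
The other 4 form a derangement: !4 = 9.
Total: 126 × 9 = 1134.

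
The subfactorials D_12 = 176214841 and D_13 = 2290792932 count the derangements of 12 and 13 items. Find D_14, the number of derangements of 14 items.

32071101049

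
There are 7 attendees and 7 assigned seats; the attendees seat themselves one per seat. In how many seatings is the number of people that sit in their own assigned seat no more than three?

4948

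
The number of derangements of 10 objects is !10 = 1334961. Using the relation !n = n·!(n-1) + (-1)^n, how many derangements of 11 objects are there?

!11 = 11·1334961 - 1 = 14684570.

14684570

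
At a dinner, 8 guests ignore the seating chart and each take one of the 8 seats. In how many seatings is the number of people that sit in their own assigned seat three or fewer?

39549

Sum C(8,i)·!(8-i) for i = 0..3:
  i=0: C(8,0)·!8 = 1·14833 = 14833
  i=1: C(8,1)·!7 = 8·1854 = 14832
  i=2: C(8,2)·!6 = 28·265 = 7420
  i=3: C(8,3)·!5 = 56·44 = 2464
Total = 39549.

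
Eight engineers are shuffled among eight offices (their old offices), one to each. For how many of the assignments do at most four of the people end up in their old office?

40179

Sum C(8,i)·!(8-i) for i = 0..4:
  i=0: C(8,0)·!8 = 1·14833 = 14833
  i=1: C(8,1)·!7 = 8·1854 = 14832
  i=2: C(8,2)·!6 = 28·265 = 7420
  i=3: C(8,3)·!5 = 56·44 = 2464
  i=4: C(8,4)·!4 = 70·9 = 630
Total = 40179.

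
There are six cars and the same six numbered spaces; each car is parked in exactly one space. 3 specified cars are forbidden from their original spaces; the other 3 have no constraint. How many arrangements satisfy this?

Let A_j be the event that the j-th constrained one is fixed. By inclusion-exclusion over the 3 events:
Σ_{j=0}^{3} (-1)^j C(3,j)(6-j)!
= C(3,0)·6! - C(3,1)·5! + C(3,2)·4! - C(3,3)·3!
= 720 - 360 + 72 - 6
= 426

426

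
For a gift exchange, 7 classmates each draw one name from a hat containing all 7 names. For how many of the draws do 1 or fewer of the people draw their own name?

Sum C(7,i)·!(7-i) for i = 0..1:
  i=0: C(7,0)·!7 = 1·1854 = 1854
  i=1: C(7,1)·!6 = 7·265 = 1855
Total = 3709.

3709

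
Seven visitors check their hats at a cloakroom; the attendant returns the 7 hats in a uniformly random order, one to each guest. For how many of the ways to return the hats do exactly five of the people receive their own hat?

Choose which 5 of the 7 are fixed: C(7,5) = 21.
The other 2 form a derangement: !2 = 1.
Total: 21 × 1 = 21.

21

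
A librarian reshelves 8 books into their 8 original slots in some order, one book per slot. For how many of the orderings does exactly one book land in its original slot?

Pick the single fixed position: C(8,1) = 8 ways.
The remaining 7 must be deranged: !7 = 1854.
Total: 8 × 1854 = 14832.

14832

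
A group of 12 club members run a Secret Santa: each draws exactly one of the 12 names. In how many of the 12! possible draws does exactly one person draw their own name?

Choose which one of the 12 is fixed: C(12,1) = 12.
The other 11 form a derangement: !11 = 14684570.
Total: 12 × 14684570 = 176214840.

176214840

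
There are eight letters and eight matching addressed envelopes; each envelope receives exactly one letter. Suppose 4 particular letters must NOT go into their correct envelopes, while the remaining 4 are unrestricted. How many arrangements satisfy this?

Let A_j be the event that the j-th constrained one is fixed. By inclusion-exclusion over the 4 events:
Σ_{j=0}^{4} (-1)^j C(4,j)(8-j)!
= C(4,0)·8! - C(4,1)·7! + C(4,2)·6! - C(4,3)·5! + C(4,4)·4!
= 40320 - 20160 + 4320 - 480 + 24
= 24024

24024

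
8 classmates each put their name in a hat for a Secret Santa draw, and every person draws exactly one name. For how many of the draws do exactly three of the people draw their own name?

Choose which 3 of the 8 are fixed: C(8,3) = 56.
The remaining 5 must be deranged: !5 = 44.
Total: 56 × 44 = 2464.

2464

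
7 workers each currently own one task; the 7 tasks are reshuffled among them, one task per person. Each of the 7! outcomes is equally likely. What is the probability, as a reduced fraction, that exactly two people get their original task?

11/60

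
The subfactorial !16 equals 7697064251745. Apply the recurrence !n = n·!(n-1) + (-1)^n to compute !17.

130850092279664

!17 = 17·7697064251745 - 1 = 130850092279664.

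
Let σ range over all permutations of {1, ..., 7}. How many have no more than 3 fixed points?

4948

Sum C(7,i)·!(7-i) for i = 0..3:
  i=0: C(7,0)·!7 = 1·1854 = 1854
  i=1: C(7,1)·!6 = 7·265 = 1855
  i=2: C(7,2)·!5 = 21·44 = 924
  i=3: C(7,3)·!4 = 35·9 = 315
Total = 4948.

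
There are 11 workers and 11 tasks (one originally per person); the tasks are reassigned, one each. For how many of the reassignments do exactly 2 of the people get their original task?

Choose which 2 of the 11 are fixed: C(11,2) = 55.
The other 9 form a derangement: !9 = 133496.
Total: 55 × 133496 = 7342280.

7342280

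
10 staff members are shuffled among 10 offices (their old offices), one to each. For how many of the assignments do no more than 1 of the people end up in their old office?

Sum C(10,i)·!(10-i) for i = 0..1:
  i=0: C(10,0)·!10 = 1·1334961 = 1334961
  i=1: C(10,1)·!9 = 10·133496 = 1334960
Total = 2669921.

2669921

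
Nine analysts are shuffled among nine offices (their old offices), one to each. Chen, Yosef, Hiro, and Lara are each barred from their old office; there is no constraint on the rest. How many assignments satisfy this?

229080

Let A_j be the event that the j-th constrained one is fixed. By inclusion-exclusion over the 4 events:
Σ_{j=0}^{4} (-1)^j C(4,j)(9-j)!
= C(4,0)·9! - C(4,1)·8! + C(4,2)·7! - C(4,3)·6! + C(4,4)·5!
= 362880 - 161280 + 30240 - 2880 + 120
= 229080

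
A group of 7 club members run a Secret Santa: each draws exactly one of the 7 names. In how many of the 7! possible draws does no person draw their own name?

1854

Recurrence: !7 = 7·!6 + (-1)^7.
!7 = 7·265 - 1 = 1854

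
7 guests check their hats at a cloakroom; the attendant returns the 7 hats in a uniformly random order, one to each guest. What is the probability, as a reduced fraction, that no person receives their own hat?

103/280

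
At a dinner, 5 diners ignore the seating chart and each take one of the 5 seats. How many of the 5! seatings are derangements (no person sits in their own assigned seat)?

44

By inclusion-exclusion, !5 = Σ (-1)^k · 5!/k! for k=0..5
= 5! - 5!/1! + 5!/2! - 5!/3! + 5!/4! - 5!/5!
= 120 - 120 + 60 - 20 + 5 - 1
= 44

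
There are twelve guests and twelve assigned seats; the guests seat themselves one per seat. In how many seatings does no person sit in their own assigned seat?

176214841

The subfactorial !12 = [12!/e] (nearest integer).
12! = 479001600, and 479001600/e ≈ 176214840.93, so !12 = 176214841.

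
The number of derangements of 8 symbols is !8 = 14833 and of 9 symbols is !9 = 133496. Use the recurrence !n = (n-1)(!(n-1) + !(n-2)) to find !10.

!10 = (10-1)·(!9 + !8) = 9·(133496 + 14833) = 9·148329 = 1334961.

1334961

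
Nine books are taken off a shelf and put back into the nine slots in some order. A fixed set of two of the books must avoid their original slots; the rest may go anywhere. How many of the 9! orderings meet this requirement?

287280

Inclusion-exclusion on the 2 forbidden self-matches:
Σ_{j=0}^{2} (-1)^j C(2,j)(9-j)!
= C(2,0)·9! - C(2,1)·8! + C(2,2)·7!
= 362880 - 80640 + 5040
= 287280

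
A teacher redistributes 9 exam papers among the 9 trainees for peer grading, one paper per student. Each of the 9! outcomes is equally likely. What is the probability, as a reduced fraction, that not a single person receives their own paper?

Favorable outcomes: !9 = 133496.
Total outcomes: 9! = 362880.
Probability = 133496/362880 = 16687/45360.

16687/45360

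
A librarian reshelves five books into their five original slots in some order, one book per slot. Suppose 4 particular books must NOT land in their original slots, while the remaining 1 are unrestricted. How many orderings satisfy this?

53

Inclusion-exclusion on the 4 forbidden self-matches:
Σ_{j=0}^{4} (-1)^j C(4,j)(5-j)!
= C(4,0)·5! - C(4,1)·4! + C(4,2)·3! - C(4,3)·2! + C(4,4)·1!
= 120 - 96 + 36 - 8 + 1
= 53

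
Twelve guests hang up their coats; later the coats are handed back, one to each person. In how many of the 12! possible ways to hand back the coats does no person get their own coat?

The number of derangements of 12 is !12 = Σ_{k=0}^{12} (-1)^k·12!/k!
= 12! - 12!/1! + 12!/2! - 12!/3! + 12!/4! - 12!/5! + 12!/6! - 12!/7! + 12!/8! - 12!/9! + 12!/10! - 12!/11! + 12!/12!
= 479001600 - 479001600 + 239500800 - 79833600 + 19958400 - 3991680 + 665280 - 95040 + 11880 - 1320 + 132 - 12 + 1
= 176214841

176214841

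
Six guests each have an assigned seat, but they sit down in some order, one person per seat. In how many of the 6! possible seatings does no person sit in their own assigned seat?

Recurrence: !6 = 6·!5 + (-1)^6.
!6 = 6·44 + 1 = 265

265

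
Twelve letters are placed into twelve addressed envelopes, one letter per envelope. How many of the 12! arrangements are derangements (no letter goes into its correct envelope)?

!12 is the nearest integer to 12!/e.
12! = 479001600, and 479001600/e ≈ 176214840.93, so !12 = 176214841.

176214841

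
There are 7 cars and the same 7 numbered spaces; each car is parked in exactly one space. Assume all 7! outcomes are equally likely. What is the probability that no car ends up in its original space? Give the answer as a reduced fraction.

Favorable outcomes: !7 = 1854.
Total outcomes: 7! = 5040.
Probability = 1854/5040 = 103/280.

103/280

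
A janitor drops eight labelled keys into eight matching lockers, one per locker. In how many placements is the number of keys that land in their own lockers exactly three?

Choose which 3 of the 8 are fixed: C(8,3) = 56.
The other 5 form a derangement: !5 = 44.
Total: 56 × 44 = 2464.

2464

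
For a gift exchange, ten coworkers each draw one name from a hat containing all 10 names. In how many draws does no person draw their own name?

The number of derangements of 10 is !10 = Σ_{k=0}^{10} (-1)^k·10!/k!
= 10! - 10!/1! + 10!/2! - 10!/3! + 10!/4! - 10!/5! + 10!/6! - 10!/7! + 10!/8! - 10!/9! + 10!/10!
= 3628800 - 3628800 + 1814400 - 604800 + 151200 - 30240 + 5040 - 720 + 90 - 10 + 1
= 1334961

1334961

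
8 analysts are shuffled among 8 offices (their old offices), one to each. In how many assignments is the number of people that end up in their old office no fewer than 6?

Sum C(8,i)·!(8-i) for i = 6..8:
  i=6: C(8,6)·!2 = 28·1 = 28
  i=7: C(8,7)·!1 = 8·0 = 0
  i=8: C(8,8)·!0 = 1·1 = 1
Total = 29.

29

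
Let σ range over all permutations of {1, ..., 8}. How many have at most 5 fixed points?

40291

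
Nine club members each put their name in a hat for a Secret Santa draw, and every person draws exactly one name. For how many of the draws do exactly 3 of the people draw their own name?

Choose which 3 of the 9 are fixed: C(9,3) = 84.
The other 6 form a derangement: !6 = 265.
Total: 84 × 265 = 22260.

22260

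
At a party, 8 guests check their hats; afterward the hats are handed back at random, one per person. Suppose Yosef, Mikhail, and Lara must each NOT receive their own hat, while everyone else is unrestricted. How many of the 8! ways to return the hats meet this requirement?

Let A_j be the event that the j-th constrained one is fixed. By inclusion-exclusion over the 3 events:
Σ_{j=0}^{3} (-1)^j C(3,j)(8-j)!
= C(3,0)·8! - C(3,1)·7! + C(3,2)·6! - C(3,3)·5!
= 40320 - 15120 + 2160 - 120
= 27240

27240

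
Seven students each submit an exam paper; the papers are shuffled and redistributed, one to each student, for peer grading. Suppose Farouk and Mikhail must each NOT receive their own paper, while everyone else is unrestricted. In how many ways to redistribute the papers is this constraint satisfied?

Inclusion-exclusion on the 2 forbidden self-matches:
Σ_{j=0}^{2} (-1)^j C(2,j)(7-j)!
= C(2,0)·7! - C(2,1)·6! + C(2,2)·5!
= 5040 - 1440 + 120
= 3720

3720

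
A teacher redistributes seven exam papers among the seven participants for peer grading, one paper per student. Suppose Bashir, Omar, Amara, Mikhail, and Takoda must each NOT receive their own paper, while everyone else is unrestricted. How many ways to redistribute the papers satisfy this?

Let A_j be the event that the j-th constrained one is fixed. By inclusion-exclusion over the 5 events:
Σ_{j=0}^{5} (-1)^j C(5,j)(7-j)!
= C(5,0)·7! - C(5,1)·6! + C(5,2)·5! - C(5,3)·4! + C(5,4)·3! - C(5,5)·2!
= 5040 - 3600 + 1200 - 240 + 30 - 2
= 2428

2428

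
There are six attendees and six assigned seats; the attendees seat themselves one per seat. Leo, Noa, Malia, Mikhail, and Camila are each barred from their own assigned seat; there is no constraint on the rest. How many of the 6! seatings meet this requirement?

309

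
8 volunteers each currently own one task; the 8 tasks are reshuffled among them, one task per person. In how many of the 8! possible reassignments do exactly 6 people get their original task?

Choose which 6 of the 8 are fixed: C(8,6) = 28.
The other 2 form a derangement: !2 = 1.
Total: 28 × 1 = 28.

28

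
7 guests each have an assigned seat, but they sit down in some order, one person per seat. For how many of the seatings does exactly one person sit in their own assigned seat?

Choose which one of the 7 is fixed: C(7,1) = 7.
The other 6 form a derangement: !6 = 265.
Total: 7 × 265 = 1855.

1855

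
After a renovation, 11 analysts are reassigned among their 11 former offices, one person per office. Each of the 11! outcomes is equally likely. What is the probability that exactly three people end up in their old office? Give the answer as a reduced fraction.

Favorable outcomes: C(11,3)·!8 = 165·14833 = 2447445.
Total outcomes: 11! = 39916800.
Probability = 2447445/39916800 = 2119/34560.

2119/34560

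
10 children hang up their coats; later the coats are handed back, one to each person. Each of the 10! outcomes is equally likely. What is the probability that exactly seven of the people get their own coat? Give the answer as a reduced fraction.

Favorable outcomes: C(10,7)·!3 = 120·2 = 240.
Total outcomes: 10! = 3628800.
Probability = 240/3628800 = 1/15120.

1/15120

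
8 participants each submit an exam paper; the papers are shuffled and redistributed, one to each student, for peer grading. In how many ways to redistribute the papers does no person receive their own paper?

Recurrence: !8 = 8·!7 + (-1)^8.
!8 = 8·1854 + 1 = 14833

14833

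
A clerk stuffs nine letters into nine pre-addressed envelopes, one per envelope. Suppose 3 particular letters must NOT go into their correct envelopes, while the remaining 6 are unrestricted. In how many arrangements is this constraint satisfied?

256320

Inclusion-exclusion on the 3 forbidden self-matches:
Σ_{j=0}^{3} (-1)^j C(3,j)(9-j)!
= C(3,0)·9! - C(3,1)·8! + C(3,2)·7! - C(3,3)·6!
= 362880 - 120960 + 15120 - 720
= 256320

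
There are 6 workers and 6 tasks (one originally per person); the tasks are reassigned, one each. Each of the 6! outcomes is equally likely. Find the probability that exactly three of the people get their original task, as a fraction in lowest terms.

1/18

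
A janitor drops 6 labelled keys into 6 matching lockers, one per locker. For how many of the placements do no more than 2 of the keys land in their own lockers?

Sum C(6,i)·!(6-i) for i = 0..2:
  i=0: C(6,0)·!6 = 1·265 = 265
  i=1: C(6,1)·!5 = 6·44 = 264
  i=2: C(6,2)·!4 = 15·9 = 135
Total = 664.

664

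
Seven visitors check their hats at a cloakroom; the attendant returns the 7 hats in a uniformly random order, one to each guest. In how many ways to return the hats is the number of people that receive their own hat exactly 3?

315

Choose which 3 of the 7 are fixed: C(7,3) = 35.
The other 4 form a derangement: !4 = 9.
Total: 35 × 9 = 315.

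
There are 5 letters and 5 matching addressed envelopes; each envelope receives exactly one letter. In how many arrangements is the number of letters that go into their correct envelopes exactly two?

Pick the 2 fixed positions: C(5,2) = 10 ways.
The other 3 form a derangement: !3 = 2.
Total: 10 × 2 = 20.

20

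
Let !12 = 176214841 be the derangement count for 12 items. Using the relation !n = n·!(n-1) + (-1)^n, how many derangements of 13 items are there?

2290792932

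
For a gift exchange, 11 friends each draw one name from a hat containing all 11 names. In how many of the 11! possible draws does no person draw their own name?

14684570

By inclusion-exclusion, !11 = Σ (-1)^k · 11!/k! for k=0..11
= 11! - 11!/1! + 11!/2! - 11!/3! + 11!/4! - 11!/5! + 11!/6! - 11!/7! + 11!/8! - 11!/9! + 11!/10! - 11!/11!
= 39916800 - 39916800 + 19958400 - 6652800 + 1663200 - 332640 + 55440 - 7920 + 990 - 110 + 11 - 1
= 14684570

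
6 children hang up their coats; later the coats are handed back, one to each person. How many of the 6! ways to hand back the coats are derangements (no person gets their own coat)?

Use !n = (n-1)(!(n-1) + !(n-2)).
!6 = 5·(44 + 9) = 5·53 = 265

265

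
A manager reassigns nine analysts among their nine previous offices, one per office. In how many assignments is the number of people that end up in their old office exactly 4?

5544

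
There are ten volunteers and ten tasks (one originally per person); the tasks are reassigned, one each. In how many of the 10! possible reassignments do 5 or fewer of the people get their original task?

3626624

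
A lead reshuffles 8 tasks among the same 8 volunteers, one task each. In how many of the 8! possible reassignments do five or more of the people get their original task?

Sum C(8,i)·!(8-i) for i = 5..8:
  i=5: C(8,5)·!3 = 56·2 = 112
  i=6: C(8,6)·!2 = 28·1 = 28
  i=7: C(8,7)·!1 = 8·0 = 0
  i=8: C(8,8)·!0 = 1·1 = 1
Total = 141.

141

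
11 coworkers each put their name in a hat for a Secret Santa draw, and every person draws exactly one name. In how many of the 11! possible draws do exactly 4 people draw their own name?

611820

Choose which 4 of the 11 are fixed: C(11,4) = 330.
The other 7 form a derangement: !7 = 1854.
Total: 330 × 1854 = 611820.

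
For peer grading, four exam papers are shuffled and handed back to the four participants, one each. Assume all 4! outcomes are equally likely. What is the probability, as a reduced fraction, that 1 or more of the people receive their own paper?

5/8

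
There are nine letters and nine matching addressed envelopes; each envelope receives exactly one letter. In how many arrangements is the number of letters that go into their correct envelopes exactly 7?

36

Pick the 7 fixed positions: C(9,7) = 36 ways.
The remaining 2 must be deranged: !2 = 1.
Total: 36 × 1 = 36.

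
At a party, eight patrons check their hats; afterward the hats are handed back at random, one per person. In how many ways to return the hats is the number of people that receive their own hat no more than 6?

40319

Sum C(8,i)·!(8-i) for i = 0..6:
  i=0: C(8,0)·!8 = 1·14833 = 14833
  i=1: C(8,1)·!7 = 8·1854 = 14832
  i=2: C(8,2)·!6 = 28·265 = 7420
  i=3: C(8,3)·!5 = 56·44 = 2464
  i=4: C(8,4)·!4 = 70·9 = 630
  i=5: C(8,5)·!3 = 56·2 = 112
  i=6: C(8,6)·!2 = 28·1 = 28
Total = 40319.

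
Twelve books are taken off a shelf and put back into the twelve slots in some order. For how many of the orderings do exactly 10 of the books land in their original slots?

66

Choose which 10 of the 12 are fixed: C(12,10) = 66.
The other 2 form a derangement: !2 = 1.
Total: 66 × 1 = 66.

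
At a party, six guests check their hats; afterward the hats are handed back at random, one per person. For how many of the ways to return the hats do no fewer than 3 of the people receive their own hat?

# with exactly i fixed is C(6,i)·!(6-i); sum over i=3..6:
  i=3: C(6,3)·!3 = 20·2 = 40
  i=4: C(6,4)·!2 = 15·1 = 15
  i=5: C(6,5)·!1 = 6·0 = 0
  i=6: C(6,6)·!0 = 1·1 = 1
Total = 56.

56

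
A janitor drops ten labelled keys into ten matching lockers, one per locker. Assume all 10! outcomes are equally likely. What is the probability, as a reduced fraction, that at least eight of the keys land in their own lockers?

23/1814400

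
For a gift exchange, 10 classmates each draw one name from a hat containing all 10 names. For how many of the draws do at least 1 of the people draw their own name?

# with exactly i fixed is C(10,i)·!(10-i); sum over i=1..10:
  i=1: C(10,1)·!9 = 10·133496 = 1334960
  i=2: C(10,2)·!8 = 45·14833 = 667485
  i=3: C(10,3)·!7 = 120·1854 = 222480
  i=4: C(10,4)·!6 = 210·265 = 55650
  i=5: C(10,5)·!5 = 252·44 = 11088
  i=6: C(10,6)·!4 = 210·9 = 1890
  i=7: C(10,7)·!3 = 120·2 = 240
  i=8: C(10,8)·!2 = 45·1 = 45
  i=9: C(10,9)·!1 = 10·0 = 0
  i=10: C(10,10)·!0 = 1·1 = 1
Total = 2293839.

2293839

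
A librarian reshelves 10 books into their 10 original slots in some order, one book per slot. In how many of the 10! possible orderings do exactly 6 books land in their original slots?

Pick the 6 fixed positions: C(10,6) = 210 ways.
The other 4 form a derangement: !4 = 9.
Total: 210 × 9 = 1890.

1890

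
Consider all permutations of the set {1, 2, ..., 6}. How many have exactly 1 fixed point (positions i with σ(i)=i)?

Choose which one of the 6 is fixed: C(6,1) = 6.
The other 5 form a derangement: !5 = 44.
Total: 6 × 44 = 264.

264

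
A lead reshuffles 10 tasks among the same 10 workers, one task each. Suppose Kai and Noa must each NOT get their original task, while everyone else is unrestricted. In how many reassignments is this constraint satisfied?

Inclusion-exclusion on the 2 forbidden self-matches:
Σ_{j=0}^{2} (-1)^j C(2,j)(10-j)!
= C(2,0)·10! - C(2,1)·9! + C(2,2)·8!
= 3628800 - 725760 + 40320
= 2943360

2943360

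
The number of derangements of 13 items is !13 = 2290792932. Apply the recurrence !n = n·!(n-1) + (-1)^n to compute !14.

!14 = 14·2290792932 + 1 = 32071101049.

32071101049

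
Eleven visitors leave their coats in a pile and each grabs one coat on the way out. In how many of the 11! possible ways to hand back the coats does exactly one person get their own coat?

14684571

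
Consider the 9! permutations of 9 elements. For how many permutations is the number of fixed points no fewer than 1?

229384

Sum C(9,i)·!(9-i) for i = 1..9:
  i=1: C(9,1)·!8 = 9·14833 = 133497
  i=2: C(9,2)·!7 = 36·1854 = 66744
  i=3: C(9,3)·!6 = 84·265 = 22260
  i=4: C(9,4)·!5 = 126·44 = 5544
  i=5: C(9,5)·!4 = 126·9 = 1134
  i=6: C(9,6)·!3 = 84·2 = 168
  i=7: C(9,7)·!2 = 36·1 = 36
  i=8: C(9,8)·!1 = 9·0 = 0
  i=9: C(9,9)·!0 = 1·1 = 1
Total = 229384.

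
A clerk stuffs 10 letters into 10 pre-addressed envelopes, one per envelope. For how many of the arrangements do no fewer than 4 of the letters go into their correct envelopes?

Sum C(10,i)·!(10-i) for i = 4..10:
  i=4: C(10,4)·!6 = 210·265 = 55650
  i=5: C(10,5)·!5 = 252·44 = 11088
  i=6: C(10,6)·!4 = 210·9 = 1890
  i=7: C(10,7)·!3 = 120·2 = 240
  i=8: C(10,8)·!2 = 45·1 = 45
  i=9: C(10,9)·!1 = 10·0 = 0
  i=10: C(10,10)·!0 = 1·1 = 1
Total = 68914.

68914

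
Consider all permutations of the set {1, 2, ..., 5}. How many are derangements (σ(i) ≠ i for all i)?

44

!5 = 5! · Σ_{k=0}^{5} (-1)^k/k!
= 5! - 5!/1! + 5!/2! - 5!/3! + 5!/4! - 5!/5!
= 120 - 120 + 60 - 20 + 5 - 1
= 44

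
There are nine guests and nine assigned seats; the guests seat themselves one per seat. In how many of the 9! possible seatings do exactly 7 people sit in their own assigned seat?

36

Choose which 7 of the 9 are fixed: C(9,7) = 36.
The remaining 2 must be deranged: !2 = 1.
Total: 36 × 1 = 36.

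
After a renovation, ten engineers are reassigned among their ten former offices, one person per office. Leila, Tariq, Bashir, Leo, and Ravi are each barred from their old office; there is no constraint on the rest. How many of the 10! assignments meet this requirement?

2170680

Inclusion-exclusion on the 5 forbidden self-matches:
Σ_{j=0}^{5} (-1)^j C(5,j)(10-j)!
= C(5,0)·10! - C(5,1)·9! + C(5,2)·8! - C(5,3)·7! + C(5,4)·6! - C(5,5)·5!
= 3628800 - 1814400 + 403200 - 50400 + 3600 - 120
= 2170680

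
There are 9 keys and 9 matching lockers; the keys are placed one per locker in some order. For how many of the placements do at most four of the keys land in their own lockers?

# with exactly i fixed is C(9,i)·!(9-i); sum over i=0..4:
  i=0: C(9,0)·!9 = 1·133496 = 133496
  i=1: C(9,1)·!8 = 9·14833 = 133497
  i=2: C(9,2)·!7 = 36·1854 = 66744
  i=3: C(9,3)·!6 = 84·265 = 22260
  i=4: C(9,4)·!5 = 126·44 = 5544
Total = 361541.

361541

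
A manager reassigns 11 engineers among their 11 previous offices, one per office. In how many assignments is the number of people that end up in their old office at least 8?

# with exactly i fixed is C(11,i)·!(11-i); sum over i=8..11:
  i=8: C(11,8)·!3 = 165·2 = 330
  i=9: C(11,9)·!2 = 55·1 = 55
  i=10: C(11,10)·!1 = 11·0 = 0
  i=11: C(11,11)·!0 = 1·1 = 1
Total = 386.

386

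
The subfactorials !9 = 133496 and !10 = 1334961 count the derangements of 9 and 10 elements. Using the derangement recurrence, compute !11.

14684570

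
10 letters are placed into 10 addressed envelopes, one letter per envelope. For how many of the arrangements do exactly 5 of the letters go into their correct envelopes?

11088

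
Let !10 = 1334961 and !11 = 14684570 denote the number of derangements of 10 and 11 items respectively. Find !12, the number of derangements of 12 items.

176214841

!12 = (12-1)·(!11 + !10) = 11·(14684570 + 1334961) = 11·16019531 = 176214841.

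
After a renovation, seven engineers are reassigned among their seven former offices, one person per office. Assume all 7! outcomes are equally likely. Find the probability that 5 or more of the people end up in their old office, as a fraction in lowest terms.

Favorable outcomes: Σ_{i≥5} C(7,i)·!(7-i) = 21·1 + 7·0 + 1·1 = 22.
Total outcomes: 7! = 5040.
Probability = 22/5040 = 11/2520.

11/2520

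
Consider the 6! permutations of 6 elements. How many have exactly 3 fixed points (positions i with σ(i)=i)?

40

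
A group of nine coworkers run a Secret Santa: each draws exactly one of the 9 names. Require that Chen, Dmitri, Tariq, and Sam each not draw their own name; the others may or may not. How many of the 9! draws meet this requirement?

229080

Inclusion-exclusion on the 4 forbidden self-matches:
Σ_{j=0}^{4} (-1)^j C(4,j)(9-j)!
= C(4,0)·9! - C(4,1)·8! + C(4,2)·7! - C(4,3)·6! + C(4,4)·5!
= 362880 - 161280 + 30240 - 2880 + 120
= 229080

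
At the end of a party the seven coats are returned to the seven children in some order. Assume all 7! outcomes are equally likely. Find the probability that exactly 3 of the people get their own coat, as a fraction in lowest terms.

Favorable outcomes: C(7,3)·!4 = 35·9 = 315.
Total outcomes: 7! = 5040.
Probability = 315/5040 = 1/16.

1/16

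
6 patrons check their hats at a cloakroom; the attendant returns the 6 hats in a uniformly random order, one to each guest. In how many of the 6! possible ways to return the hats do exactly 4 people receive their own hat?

15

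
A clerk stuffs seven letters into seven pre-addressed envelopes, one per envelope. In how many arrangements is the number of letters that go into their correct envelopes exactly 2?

924

Pick the 2 fixed positions: C(7,2) = 21 ways.
The other 5 form a derangement: !5 = 44.
Total: 21 × 44 = 924.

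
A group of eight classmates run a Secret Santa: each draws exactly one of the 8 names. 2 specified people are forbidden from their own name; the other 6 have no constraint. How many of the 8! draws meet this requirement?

Inclusion-exclusion on the 2 forbidden self-matches:
Σ_{j=0}^{2} (-1)^j C(2,j)(8-j)!
= C(2,0)·8! - C(2,1)·7! + C(2,2)·6!
= 40320 - 10080 + 720
= 30960

30960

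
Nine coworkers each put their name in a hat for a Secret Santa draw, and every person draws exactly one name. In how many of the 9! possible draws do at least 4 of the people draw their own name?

6883

# with exactly i fixed is C(9,i)·!(9-i); sum over i=4..9:
  i=4: C(9,4)·!5 = 126·44 = 5544
  i=5: C(9,5)·!4 = 126·9 = 1134
  i=6: C(9,6)·!3 = 84·2 = 168
  i=7: C(9,7)·!2 = 36·1 = 36
  i=8: C(9,8)·!1 = 9·0 = 0
  i=9: C(9,9)·!0 = 1·1 = 1
Total = 6883.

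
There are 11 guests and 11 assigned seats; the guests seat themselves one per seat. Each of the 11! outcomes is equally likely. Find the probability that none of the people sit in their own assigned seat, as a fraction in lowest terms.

Favorable outcomes: !11 = 14684570.
Total outcomes: 11! = 39916800.
Probability = 14684570/39916800 = 1468457/3991680.

1468457/3991680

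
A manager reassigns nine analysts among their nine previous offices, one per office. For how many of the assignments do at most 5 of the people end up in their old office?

362675

Sum C(9,i)·!(9-i) for i = 0..5:
  i=0: C(9,0)·!9 = 1·133496 = 133496
  i=1: C(9,1)·!8 = 9·14833 = 133497
  i=2: C(9,2)·!7 = 36·1854 = 66744
  i=3: C(9,3)·!6 = 84·265 = 22260
  i=4: C(9,4)·!5 = 126·44 = 5544
  i=5: C(9,5)·!4 = 126·9 = 1134
Total = 362675.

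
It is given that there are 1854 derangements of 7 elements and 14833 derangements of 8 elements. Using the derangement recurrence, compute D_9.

133496

D_9 = (9-1)·(D_8 + D_7) = 8·(14833 + 1854) = 8·16687 = 133496.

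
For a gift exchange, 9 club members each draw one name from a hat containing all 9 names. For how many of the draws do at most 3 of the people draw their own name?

Sum C(9,i)·!(9-i) for i = 0..3:
  i=0: C(9,0)·!9 = 1·133496 = 133496
  i=1: C(9,1)·!8 = 9·14833 = 133497
  i=2: C(9,2)·!7 = 36·1854 = 66744
  i=3: C(9,3)·!6 = 84·265 = 22260
Total = 355997.

355997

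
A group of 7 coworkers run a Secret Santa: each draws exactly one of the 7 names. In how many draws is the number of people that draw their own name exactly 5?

Pick the 5 fixed positions: C(7,5) = 21 ways.
The other 2 form a derangement: !2 = 1.
Total: 21 × 1 = 21.

21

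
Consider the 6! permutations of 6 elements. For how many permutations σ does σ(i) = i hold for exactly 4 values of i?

15

Pick the 4 fixed positions: C(6,4) = 15 ways.
The remaining 2 must be deranged: !2 = 1.
Total: 15 × 1 = 15.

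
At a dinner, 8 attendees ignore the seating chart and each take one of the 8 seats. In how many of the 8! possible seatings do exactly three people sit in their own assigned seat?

2464

Pick the 3 fixed positions: C(8,3) = 56 ways.
The other 5 form a derangement: !5 = 44.
Total: 56 × 44 = 2464.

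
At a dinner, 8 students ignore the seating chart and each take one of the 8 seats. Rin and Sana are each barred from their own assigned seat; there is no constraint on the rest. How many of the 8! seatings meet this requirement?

30960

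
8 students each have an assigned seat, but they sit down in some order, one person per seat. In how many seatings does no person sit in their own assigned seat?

Recurrence: !8 = 8·!7 + (-1)^8.
!8 = 8·1854 + 1 = 14833

14833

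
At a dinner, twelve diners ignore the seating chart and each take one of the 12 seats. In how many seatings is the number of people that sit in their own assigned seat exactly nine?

Choose which 9 of the 12 are fixed: C(12,9) = 220.
The other 3 form a derangement: !3 = 2.
Total: 220 × 2 = 440.

440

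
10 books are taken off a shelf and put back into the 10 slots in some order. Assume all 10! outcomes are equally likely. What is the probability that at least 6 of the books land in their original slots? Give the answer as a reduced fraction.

17/28350

Favorable outcomes: Σ_{i≥6} C(10,i)·!(10-i) = 210·9 + 120·2 + 45·1 + 10·0 + 1·1 = 2176.
Total outcomes: 10! = 3628800.
Probability = 2176/3628800 = 17/28350.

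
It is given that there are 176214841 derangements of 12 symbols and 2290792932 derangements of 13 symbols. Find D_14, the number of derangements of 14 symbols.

32071101049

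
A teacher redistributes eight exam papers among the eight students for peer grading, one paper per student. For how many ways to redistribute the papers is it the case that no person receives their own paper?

Use !n = n·!(n-1) + (-1)^n.
!8 = 8·1854 + 1 = 14833

14833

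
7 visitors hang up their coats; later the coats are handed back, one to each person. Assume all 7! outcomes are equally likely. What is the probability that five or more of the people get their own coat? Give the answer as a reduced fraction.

11/2520

Favorable outcomes: Σ_{i≥5} C(7,i)·!(7-i) = 21·1 + 7·0 + 1·1 = 22.
Total outcomes: 7! = 5040.
Probability = 22/5040 = 11/2520.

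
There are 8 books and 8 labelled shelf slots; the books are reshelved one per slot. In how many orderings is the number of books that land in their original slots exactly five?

Pick the 5 fixed positions: C(8,5) = 56 ways.
The other 3 form a derangement: !3 = 2.
Total: 56 × 2 = 112.

112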